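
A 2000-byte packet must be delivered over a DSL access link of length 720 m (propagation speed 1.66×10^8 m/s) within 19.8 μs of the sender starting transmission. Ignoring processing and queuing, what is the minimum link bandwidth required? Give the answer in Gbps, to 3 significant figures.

1.03 Gbps

L = 16000 bits.
Propagation delay = 720 / 166000000 = 4.33735 μs.
Transmission budget = 19.8 − 4.33735 = 15.4627 μs.
R ≥ L / t_tx = 16000 bits / 1.54627e-05 s = 1.03 Gbps.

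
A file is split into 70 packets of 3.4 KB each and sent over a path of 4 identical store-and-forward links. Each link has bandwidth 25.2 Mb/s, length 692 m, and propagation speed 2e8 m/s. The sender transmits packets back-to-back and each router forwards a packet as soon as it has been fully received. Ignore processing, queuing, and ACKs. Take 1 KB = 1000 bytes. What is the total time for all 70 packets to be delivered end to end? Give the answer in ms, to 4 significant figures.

78.81 ms

Per-hop transmission t_tx = L/R = 27200/25200000 = 1.07937 ms.
Per-hop propagation t_prop = 692/200000000 = 0.00346 ms.
Pipeline fill: first packet needs 4·t_tx to clear all hops; remaining 69 packets each add one t_tx.
Total = (4+70-1)·t_tx + 4·t_prop = 73·1.07937 + 4·0.00346 = 78.81 ms.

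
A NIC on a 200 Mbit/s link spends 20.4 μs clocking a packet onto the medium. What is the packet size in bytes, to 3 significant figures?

L = R × t_tx = 200000000 b/s × 2.04e-05 s = 4080 bits.
In bytes: 4080 / 8 = 510 bytes.

510 bytes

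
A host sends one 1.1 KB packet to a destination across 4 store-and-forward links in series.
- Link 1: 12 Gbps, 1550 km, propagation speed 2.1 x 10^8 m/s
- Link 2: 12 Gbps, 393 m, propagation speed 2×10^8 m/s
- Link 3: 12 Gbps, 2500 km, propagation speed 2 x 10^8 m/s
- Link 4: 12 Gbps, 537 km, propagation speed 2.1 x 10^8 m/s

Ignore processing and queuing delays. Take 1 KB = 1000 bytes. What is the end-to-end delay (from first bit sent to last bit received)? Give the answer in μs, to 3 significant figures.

L = 8800 bits.
Transmission delay per hop = L/R = 8800/12000000000 = 0.733333 μs; 4 hops → 2.93333 μs.
Propagation delays (d/s per hop): 7380.95, 1.965, 12500, 2557.14 μs; sum = 22440.1 μs.
End-to-end = 22400 μs.

22400 μs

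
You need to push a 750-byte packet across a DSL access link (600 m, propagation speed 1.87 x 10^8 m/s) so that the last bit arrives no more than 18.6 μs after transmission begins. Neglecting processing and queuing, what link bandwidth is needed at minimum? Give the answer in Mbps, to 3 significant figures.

L = 6000 bits.
Propagation delay = 600 / 187000000 = 3.20856 μs.
Transmission budget = 18.6 − 3.20856 = 15.3914 μs.
R ≥ L / t_tx = 6000 bits / 1.53914e-05 s = 390 Mbps.

390 Mbps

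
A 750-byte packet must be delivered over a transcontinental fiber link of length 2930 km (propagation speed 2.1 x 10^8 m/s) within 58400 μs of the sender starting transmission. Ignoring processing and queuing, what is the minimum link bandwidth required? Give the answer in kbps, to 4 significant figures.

135.0 kbps

L = 6000 bits.
Propagation delay = 2930000 / 210000000 = 13952.4 μs.
Transmission budget = 58400 − 13952.4 = 44447.6 μs.
R ≥ L / t_tx = 6000 bits / 0.0444476 s = 135.0 kbps.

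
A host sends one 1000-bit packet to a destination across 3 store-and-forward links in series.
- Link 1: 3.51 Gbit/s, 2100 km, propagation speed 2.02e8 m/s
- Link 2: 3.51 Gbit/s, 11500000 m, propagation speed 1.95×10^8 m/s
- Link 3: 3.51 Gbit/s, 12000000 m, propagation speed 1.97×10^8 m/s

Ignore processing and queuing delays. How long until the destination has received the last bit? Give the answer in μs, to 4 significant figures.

130300 μs

Transmission delay per hop = L/R = 1000/3510000000 = 0.2849 μs; 3 hops → 0.854701 μs.
Propagation delays (d/s per hop): 10396, 58974.4, 60913.7 μs; sum = 130284 μs.
End-to-end = 130300 μs.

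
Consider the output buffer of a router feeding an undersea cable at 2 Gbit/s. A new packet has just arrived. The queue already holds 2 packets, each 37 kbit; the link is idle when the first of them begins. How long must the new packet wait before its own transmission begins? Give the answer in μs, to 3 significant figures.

37.0 μs

Each queued packet: L/R = 37000/2000000000 = 18.5 μs.
2 queued → 37 μs.
Queuing delay = 37.0 μs.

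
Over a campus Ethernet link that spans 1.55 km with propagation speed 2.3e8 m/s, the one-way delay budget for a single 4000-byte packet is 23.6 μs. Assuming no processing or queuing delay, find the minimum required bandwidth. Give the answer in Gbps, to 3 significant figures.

1.90 Gbps

L = 32000 bits.
Propagation delay = 1550 / 2.3e+08 = 6.73913 μs.
Transmission budget = 23.6 − 6.73913 = 16.8609 μs.
R ≥ L / t_tx = 32000 bits / 1.68609e-05 s = 1.90 Gbps.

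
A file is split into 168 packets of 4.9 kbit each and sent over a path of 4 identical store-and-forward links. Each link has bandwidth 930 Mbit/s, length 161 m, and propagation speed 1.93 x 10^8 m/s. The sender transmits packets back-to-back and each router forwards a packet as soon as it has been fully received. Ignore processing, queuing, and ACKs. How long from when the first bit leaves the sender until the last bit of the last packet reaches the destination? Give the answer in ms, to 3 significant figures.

0.904 ms

Per-hop transmission t_tx = L/R = 4900/930000000 = 0.00526882 ms.
Per-hop propagation t_prop = 161/193000000 = 0.000834197 ms.
Pipeline fill: first packet needs 4·t_tx to clear all hops; remaining 167 packets each add one t_tx.
Total = (4+168-1)·t_tx + 4·t_prop = 171·0.00526882 + 4·0.000834197 = 0.904 ms.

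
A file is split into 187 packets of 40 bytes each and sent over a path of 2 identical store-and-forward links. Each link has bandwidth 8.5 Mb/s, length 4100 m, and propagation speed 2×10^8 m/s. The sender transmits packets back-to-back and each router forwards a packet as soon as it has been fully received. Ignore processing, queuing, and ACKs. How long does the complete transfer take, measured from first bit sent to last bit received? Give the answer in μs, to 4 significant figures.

Per-hop transmission t_tx = L/R = 320/8500000 = 37.6471 μs.
Per-hop propagation t_prop = 4100/200000000 = 20.5 μs.
Pipeline fill: first packet needs 2·t_tx to clear all hops; remaining 186 packets each add one t_tx.
Total = (2+187-1)·t_tx + 2·t_prop = 188·37.6471 + 2·20.5 = 7119 μs.

7119 μs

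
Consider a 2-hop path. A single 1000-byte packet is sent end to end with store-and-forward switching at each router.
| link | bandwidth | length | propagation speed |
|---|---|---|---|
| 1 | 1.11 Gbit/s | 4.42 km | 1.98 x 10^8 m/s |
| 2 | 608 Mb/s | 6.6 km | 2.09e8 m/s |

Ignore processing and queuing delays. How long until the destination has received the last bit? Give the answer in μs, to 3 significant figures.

L = 1000 × 8 = 8000 bits.
Transmission delays (L/R per hop): 7.20721, 13.1579 μs; sum = 20.3651 μs.
Propagation delays (d/s per hop): 22.3232, 31.5789 μs; sum = 53.9022 μs.
End-to-end = 74.3 μs.

74.3 μs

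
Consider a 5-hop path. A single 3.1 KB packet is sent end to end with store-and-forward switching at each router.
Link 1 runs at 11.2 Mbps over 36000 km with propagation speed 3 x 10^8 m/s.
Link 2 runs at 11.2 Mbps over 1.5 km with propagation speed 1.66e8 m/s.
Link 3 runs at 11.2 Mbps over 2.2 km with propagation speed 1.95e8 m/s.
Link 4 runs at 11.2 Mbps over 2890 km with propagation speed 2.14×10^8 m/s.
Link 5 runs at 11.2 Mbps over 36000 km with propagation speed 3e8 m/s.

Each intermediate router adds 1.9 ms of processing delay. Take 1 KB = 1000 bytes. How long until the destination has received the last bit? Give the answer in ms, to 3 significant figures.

L = 24800 bits.
Transmission delay per hop = L/R = 24800/11200000 = 2.21429 ms; 5 hops → 11.0714 ms.
Propagation delays (d/s per hop): 120, 0.00903614, 0.0112821, 13.5047, 120 ms; sum = 253.525 ms.
Processing at 4 router(s): 4 × 1.9 ms = 7.6 ms.
End-to-end = 272 ms.

272 ms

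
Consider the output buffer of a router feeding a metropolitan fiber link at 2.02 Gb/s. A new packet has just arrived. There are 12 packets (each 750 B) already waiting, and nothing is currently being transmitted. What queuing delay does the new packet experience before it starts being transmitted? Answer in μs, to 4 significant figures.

35.64 μs

Each queued packet: L/R = 6000/2020000000 = 2.9703 μs.
12 queued → 35.6436 μs.
Queuing delay = 35.64 μs.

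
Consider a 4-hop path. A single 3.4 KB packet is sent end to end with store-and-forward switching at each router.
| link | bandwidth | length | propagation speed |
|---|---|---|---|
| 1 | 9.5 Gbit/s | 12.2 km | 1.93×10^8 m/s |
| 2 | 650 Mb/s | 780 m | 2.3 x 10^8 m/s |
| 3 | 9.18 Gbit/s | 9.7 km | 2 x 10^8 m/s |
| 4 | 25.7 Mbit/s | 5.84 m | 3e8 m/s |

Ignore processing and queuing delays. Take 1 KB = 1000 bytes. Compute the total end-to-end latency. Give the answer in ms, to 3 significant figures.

1.22 ms

L = 27200 bits.
Transmission delays (L/R per hop): 0.00286316, 0.0418462, 0.00296296, 1.05837 ms; sum = 1.10604 ms.
Propagation delays (d/s per hop): 0.0632124, 0.0033913, 0.0485, 1.94667e-05 ms; sum = 0.115123 ms.
End-to-end = 1.22 ms.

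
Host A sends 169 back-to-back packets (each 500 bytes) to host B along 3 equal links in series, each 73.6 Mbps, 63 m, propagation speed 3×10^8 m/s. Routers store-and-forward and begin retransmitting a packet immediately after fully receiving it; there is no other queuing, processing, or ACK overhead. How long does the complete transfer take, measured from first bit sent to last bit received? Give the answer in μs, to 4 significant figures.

Per-hop transmission t_tx = L/R = 4000/73600000 = 54.3478 μs.
Per-hop propagation t_prop = 63/300000000 = 0.21 μs.
Pipeline fill: first packet needs 3·t_tx to clear all hops; remaining 168 packets each add one t_tx.
Total = (3+169-1)·t_tx + 3·t_prop = 171·54.3478 + 3·0.21 = 9294 μs.

9294 μs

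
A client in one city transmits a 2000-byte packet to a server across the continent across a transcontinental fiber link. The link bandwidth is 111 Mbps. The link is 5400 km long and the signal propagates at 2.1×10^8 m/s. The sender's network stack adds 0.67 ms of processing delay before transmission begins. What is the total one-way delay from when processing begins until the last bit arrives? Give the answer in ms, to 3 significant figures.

L = 2000 × 8 = 16000 bits.
Transmission delay = L/R = 16000 / 111000000 = 0.144144 ms.
Propagation delay = d/s = 5400000 m / 210000000 m/s = 25.7143 ms.
Plus processing delay 0.67 ms = 0.67 ms.
Total = 26.5 ms.

26.5 ms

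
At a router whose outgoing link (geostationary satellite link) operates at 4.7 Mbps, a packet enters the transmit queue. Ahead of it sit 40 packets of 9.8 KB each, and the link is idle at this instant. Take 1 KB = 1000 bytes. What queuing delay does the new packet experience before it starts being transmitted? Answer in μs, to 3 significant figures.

Each queued packet: L/R = 78400/4700000 = 16680.9 μs.
40 queued → 667234 μs.
Queuing delay = 667000 μs.

667000 μs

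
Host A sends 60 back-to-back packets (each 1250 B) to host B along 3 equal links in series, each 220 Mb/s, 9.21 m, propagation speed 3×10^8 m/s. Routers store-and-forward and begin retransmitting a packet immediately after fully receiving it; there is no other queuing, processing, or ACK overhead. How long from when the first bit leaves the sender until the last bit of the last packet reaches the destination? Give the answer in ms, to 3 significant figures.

Per-hop transmission t_tx = L/R = 10000/220000000 = 0.0454545 ms.
Per-hop propagation t_prop = 9.21/300000000 = 3.07e-05 ms.
Pipeline fill: first packet needs 3·t_tx to clear all hops; remaining 59 packets each add one t_tx.
Total = (3+60-1)·t_tx + 3·t_prop = 62·0.0454545 + 3·3.07e-05 = 2.82 ms.

2.82 ms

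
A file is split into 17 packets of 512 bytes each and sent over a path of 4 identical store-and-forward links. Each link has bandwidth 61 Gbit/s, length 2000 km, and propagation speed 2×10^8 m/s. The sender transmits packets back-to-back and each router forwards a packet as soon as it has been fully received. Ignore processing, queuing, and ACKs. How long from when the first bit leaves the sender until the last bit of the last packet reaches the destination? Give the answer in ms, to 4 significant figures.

Per-hop transmission t_tx = L/R = 4096/61000000000 = 6.71475e-05 ms.
Per-hop propagation t_prop = 2000000/200000000 = 10 ms.
Pipeline fill: first packet needs 4·t_tx to clear all hops; remaining 16 packets each add one t_tx.
Total = (4+17-1)·t_tx + 4·t_prop = 20·6.71475e-05 + 4·10 = 40.00 ms.

40.00 ms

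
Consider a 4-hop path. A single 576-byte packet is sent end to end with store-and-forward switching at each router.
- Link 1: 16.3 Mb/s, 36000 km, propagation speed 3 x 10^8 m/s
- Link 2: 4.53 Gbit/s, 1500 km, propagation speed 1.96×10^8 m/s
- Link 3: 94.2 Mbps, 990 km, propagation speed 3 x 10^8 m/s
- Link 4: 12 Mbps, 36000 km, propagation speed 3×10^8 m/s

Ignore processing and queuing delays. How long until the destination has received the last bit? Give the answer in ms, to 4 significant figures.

L = 576 × 8 = 4608 bits.
Transmission delays (L/R per hop): 0.282699, 0.00101722, 0.0489172, 0.384 ms; sum = 0.716634 ms.
Propagation delays (d/s per hop): 120, 7.65306, 3.3, 120 ms; sum = 250.953 ms.
End-to-end = 251.7 ms.

251.7 ms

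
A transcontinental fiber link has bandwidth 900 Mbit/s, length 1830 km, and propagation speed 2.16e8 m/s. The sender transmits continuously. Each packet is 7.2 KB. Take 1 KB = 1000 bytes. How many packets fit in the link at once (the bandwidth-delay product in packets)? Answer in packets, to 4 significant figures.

Propagation delay = 1830000 / 216000000 = 0.00847222 s.
BDP = R × t_prop = 900000000 × 0.00847222 = 7625000 bits.
In packets of 57600 bits: 132.4 packets.

132.4 packets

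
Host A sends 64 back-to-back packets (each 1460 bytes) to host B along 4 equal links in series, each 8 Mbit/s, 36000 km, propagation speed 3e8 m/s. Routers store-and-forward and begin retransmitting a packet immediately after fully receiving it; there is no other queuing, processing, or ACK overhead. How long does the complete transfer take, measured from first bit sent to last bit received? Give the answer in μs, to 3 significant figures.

578000 μs

Per-hop transmission t_tx = L/R = 11680/8000000 = 1460 μs.
Per-hop propagation t_prop = 36000000/300000000 = 120000 μs.
Pipeline fill: first packet needs 4·t_tx to clear all hops; remaining 63 packets each add one t_tx.
Total = (4+64-1)·t_tx + 4·t_prop = 67·1460 + 4·120000 = 578000 μs.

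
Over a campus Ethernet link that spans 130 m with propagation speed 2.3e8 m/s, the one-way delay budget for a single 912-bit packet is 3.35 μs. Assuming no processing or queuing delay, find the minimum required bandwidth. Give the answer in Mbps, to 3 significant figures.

Propagation delay = 130 / 2.3e+08 = 0.565217 μs.
Transmission budget = 3.35 − 0.565217 = 2.78478 μs.
R ≥ L / t_tx = 912 bits / 2.78478e-06 s = 327 Mbps.

327 Mbps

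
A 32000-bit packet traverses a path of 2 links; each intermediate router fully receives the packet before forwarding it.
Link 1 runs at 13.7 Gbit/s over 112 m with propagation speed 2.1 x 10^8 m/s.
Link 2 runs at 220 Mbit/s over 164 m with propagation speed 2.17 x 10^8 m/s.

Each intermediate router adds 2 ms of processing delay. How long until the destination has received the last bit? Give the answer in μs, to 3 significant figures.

2150 μs

Transmission delays (L/R per hop): 2.33577, 145.455 μs; sum = 147.79 μs.
Propagation delays (d/s per hop): 0.533333, 0.75576 μs; sum = 1.28909 μs.
Processing at 1 router(s): 1 × 2 ms = 2000 μs.
End-to-end = 2150 μs.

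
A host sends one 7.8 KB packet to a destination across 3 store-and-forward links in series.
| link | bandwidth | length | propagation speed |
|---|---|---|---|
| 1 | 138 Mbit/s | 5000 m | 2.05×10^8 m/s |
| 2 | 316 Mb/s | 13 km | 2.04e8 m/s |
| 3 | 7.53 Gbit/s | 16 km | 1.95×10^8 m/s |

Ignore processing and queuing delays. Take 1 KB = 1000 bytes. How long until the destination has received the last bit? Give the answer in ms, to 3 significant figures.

0.828 ms

L = 62400 bits.
Transmission delays (L/R per hop): 0.452174, 0.197468, 0.00828685 ms; sum = 0.657929 ms.
Propagation delays (d/s per hop): 0.0243902, 0.0637255, 0.0820513 ms; sum = 0.170167 ms.
End-to-end = 0.828 ms.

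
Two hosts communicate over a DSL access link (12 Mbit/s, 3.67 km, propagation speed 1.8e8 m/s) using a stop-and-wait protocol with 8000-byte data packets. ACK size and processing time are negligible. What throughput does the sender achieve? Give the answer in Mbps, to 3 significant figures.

11.9 Mbps

t_tx = L/R = 64000/12000000 = 0.00533333 s.
t_prop = 3670/180000000 = 2.03889e-05 s; RTT = 4.07778e-05 s.
Cycle = t_tx + RTT = 0.00537411 s.
Throughput = L / cycle = 64000 / 0.00537411 = 11.9 Mbps.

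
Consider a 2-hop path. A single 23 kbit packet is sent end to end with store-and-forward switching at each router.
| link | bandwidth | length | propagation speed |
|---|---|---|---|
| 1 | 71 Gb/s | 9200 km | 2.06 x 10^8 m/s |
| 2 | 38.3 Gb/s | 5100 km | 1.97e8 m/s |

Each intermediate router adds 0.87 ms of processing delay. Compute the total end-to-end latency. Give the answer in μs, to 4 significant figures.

71420 μs

L = 23000 bits.
Transmission delays (L/R per hop): 0.323944, 0.600522 μs; sum = 0.924466 μs.
Propagation delays (d/s per hop): 44660.2, 25888.3 μs; sum = 70548.5 μs.
Processing at 1 router(s): 1 × 0.87 ms = 870 μs.
End-to-end = 71420 μs.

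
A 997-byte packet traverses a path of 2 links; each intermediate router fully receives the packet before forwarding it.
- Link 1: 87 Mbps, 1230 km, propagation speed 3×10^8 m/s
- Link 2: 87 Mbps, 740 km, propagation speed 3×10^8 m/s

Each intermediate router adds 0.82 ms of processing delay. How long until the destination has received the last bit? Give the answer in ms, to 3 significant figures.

L = 997 × 8 = 7976 bits.
Transmission delay per hop = L/R = 7976/87000000 = 0.0916782 ms; 2 hops → 0.183356 ms.
Propagation delays (d/s per hop): 4.1, 2.46667 ms; sum = 6.56667 ms.
Processing at 1 router(s): 1 × 0.82 ms = 0.82 ms.
End-to-end = 7.57 ms.

7.57 ms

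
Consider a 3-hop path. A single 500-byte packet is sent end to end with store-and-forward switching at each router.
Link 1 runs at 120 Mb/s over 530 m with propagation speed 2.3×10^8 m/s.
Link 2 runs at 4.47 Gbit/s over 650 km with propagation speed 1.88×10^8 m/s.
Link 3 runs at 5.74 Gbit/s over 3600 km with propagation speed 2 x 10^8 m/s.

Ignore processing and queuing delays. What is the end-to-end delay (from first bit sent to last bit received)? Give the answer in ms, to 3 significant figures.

21.5 ms

L = 500 × 8 = 4000 bits.
Transmission delays (L/R per hop): 0.0333333, 0.000894855, 0.000696864 ms; sum = 0.0349251 ms.
Propagation delays (d/s per hop): 0.00230435, 3.45745, 18 ms; sum = 21.4598 ms.
End-to-end = 21.5 ms.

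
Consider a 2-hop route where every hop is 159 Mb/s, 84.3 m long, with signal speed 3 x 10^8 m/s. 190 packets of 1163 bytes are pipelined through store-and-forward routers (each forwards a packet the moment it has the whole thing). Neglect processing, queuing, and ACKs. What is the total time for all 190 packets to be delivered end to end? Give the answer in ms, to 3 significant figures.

11.2 ms

Per-hop transmission t_tx = L/R = 9304/159000000 = 0.0585157 ms.
Per-hop propagation t_prop = 84.3/300000000 = 0.000281 ms.
Pipeline fill: first packet needs 2·t_tx to clear all hops; remaining 189 packets each add one t_tx.
Total = (2+190-1)·t_tx + 2·t_prop = 191·0.0585157 + 2·0.000281 = 11.2 ms.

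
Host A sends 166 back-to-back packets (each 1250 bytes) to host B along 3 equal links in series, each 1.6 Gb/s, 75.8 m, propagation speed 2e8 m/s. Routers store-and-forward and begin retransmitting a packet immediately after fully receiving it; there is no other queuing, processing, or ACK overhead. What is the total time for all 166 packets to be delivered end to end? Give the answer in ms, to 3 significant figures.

Per-hop transmission t_tx = L/R = 10000/1600000000 = 0.00625 ms.
Per-hop propagation t_prop = 75.8/200000000 = 0.000379 ms.
Pipeline fill: first packet needs 3·t_tx to clear all hops; remaining 165 packets each add one t_tx.
Total = (3+166-1)·t_tx + 3·t_prop = 168·0.00625 + 3·0.000379 = 1.05 ms.

1.05 ms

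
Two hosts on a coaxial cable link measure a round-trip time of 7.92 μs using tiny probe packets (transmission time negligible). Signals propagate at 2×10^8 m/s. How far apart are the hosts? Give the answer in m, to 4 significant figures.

One-way propagation = RTT/2 = 3.96 μs.
d = s × t = 200000000 × 3.96e-06 = 792.0 m.

792.0 m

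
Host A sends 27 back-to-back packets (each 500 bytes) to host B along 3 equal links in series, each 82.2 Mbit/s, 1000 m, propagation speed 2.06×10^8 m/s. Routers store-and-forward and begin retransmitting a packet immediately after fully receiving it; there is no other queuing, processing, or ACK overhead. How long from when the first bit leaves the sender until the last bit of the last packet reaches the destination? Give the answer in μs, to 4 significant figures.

1426 μs

Per-hop transmission t_tx = L/R = 4000/82200000 = 48.6618 μs.
Per-hop propagation t_prop = 1000/206000000 = 4.85437 μs.
Pipeline fill: first packet needs 3·t_tx to clear all hops; remaining 26 packets each add one t_tx.
Total = (3+27-1)·t_tx + 3·t_prop = 29·48.6618 + 3·4.85437 = 1426 μs.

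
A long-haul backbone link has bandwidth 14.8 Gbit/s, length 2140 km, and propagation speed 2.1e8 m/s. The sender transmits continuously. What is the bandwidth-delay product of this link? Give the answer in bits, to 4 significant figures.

150800000 bits

Propagation delay = 2140000 / 210000000 = 0.0101905 s.
BDP = R × t_prop = 14800000000 × 0.0101905 = 150819000 bits.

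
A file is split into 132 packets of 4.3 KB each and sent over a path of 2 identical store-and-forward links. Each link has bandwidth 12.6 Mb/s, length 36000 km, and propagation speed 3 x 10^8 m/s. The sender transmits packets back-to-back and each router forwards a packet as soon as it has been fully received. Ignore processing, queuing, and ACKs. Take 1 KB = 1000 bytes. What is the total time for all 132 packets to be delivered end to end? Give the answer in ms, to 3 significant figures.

603 ms

Per-hop transmission t_tx = L/R = 34400/12600000 = 2.73016 ms.
Per-hop propagation t_prop = 36000000/300000000 = 120 ms.
Pipeline fill: first packet needs 2·t_tx to clear all hops; remaining 131 packets each add one t_tx.
Total = (2+132-1)·t_tx + 2·t_prop = 133·2.73016 + 2·120 = 603 ms.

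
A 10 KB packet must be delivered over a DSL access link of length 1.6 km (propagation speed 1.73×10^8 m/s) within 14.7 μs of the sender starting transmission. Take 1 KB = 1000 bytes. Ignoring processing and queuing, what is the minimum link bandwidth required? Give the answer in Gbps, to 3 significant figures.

L = 80000 bits.
Propagation delay = 1600 / 173000000 = 9.24855 μs.
Transmission budget = 14.7 − 9.24855 = 5.45145 μs.
R ≥ L / t_tx = 80000 bits / 5.45145e-06 s = 14.7 Gbps.

14.7 Gbps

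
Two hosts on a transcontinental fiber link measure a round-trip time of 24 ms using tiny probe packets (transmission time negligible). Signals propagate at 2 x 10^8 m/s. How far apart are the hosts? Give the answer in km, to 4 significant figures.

2400 km

One-way propagation = RTT/2 = 12 ms.
d = s × t = 200000000 × 0.012 = 2400 km.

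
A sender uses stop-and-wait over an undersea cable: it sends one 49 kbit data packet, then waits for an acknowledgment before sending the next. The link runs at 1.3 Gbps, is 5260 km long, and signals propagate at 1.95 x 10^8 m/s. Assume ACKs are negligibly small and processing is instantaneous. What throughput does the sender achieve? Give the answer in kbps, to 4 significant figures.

907.6 kbps

t_tx = L/R = 49000/1300000000 = 3.76923e-05 s.
t_prop = 5260000/195000000 = 0.0269744 s; RTT = 0.0539487 s.
Cycle = t_tx + RTT = 0.0539864 s.
Throughput = L / cycle = 49000 / 0.0539864 = 907.6 kbps.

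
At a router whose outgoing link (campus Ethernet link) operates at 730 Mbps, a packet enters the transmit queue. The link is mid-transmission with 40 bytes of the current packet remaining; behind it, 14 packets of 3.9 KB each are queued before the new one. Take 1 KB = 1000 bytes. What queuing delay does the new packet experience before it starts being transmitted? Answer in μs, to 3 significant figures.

Each queued packet: L/R = 31200/730000000 = 42.7397 μs.
14 queued → 598.356 μs.
Plus remaining 320 bits of current packet: 0.438356 μs.
Queuing delay = 599 μs.

599 μs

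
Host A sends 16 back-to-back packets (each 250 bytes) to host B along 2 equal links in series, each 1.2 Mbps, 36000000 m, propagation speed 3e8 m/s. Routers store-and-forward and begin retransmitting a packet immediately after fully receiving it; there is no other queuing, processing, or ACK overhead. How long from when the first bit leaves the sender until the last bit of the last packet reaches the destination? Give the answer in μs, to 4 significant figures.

Per-hop transmission t_tx = L/R = 2000/1200000 = 1666.67 μs.
Per-hop propagation t_prop = 36000000/300000000 = 120000 μs.
Pipeline fill: first packet needs 2·t_tx to clear all hops; remaining 15 packets each add one t_tx.
Total = (2+16-1)·t_tx + 2·t_prop = 17·1666.67 + 2·120000 = 268300 μs.

268300 μs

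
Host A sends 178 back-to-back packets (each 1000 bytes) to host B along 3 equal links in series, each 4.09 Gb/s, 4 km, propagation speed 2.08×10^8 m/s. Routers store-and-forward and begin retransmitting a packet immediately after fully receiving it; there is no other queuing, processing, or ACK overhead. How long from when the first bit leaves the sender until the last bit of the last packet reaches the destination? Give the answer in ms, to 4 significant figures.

Per-hop transmission t_tx = L/R = 8000/4090000000 = 0.00195599 ms.
Per-hop propagation t_prop = 4000/208000000 = 0.0192308 ms.
Pipeline fill: first packet needs 3·t_tx to clear all hops; remaining 177 packets each add one t_tx.
Total = (3+178-1)·t_tx + 3·t_prop = 180·0.00195599 + 3·0.0192308 = 0.4098 ms.

0.4098 ms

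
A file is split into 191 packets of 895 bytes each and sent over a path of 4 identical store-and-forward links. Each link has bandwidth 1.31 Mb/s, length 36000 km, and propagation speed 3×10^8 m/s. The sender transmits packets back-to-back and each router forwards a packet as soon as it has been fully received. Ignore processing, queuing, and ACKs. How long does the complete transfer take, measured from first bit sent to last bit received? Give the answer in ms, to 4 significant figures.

1540 ms

Per-hop transmission t_tx = L/R = 7160/1310000 = 5.46565 ms.
Per-hop propagation t_prop = 36000000/300000000 = 120 ms.
Pipeline fill: first packet needs 4·t_tx to clear all hops; remaining 190 packets each add one t_tx.
Total = (4+191-1)·t_tx + 4·t_prop = 194·5.46565 + 4·120 = 1540 ms.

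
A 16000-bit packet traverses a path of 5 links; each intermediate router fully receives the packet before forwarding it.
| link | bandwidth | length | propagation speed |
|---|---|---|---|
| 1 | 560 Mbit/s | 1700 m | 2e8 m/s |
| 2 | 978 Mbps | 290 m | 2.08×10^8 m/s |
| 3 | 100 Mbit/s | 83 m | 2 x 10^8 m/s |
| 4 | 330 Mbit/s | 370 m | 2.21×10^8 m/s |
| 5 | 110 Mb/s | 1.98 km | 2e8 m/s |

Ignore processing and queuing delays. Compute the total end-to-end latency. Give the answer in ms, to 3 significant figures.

0.421 ms

Transmission delays (L/R per hop): 0.0285714, 0.0163599, 0.16, 0.0484848, 0.145455 ms; sum = 0.398871 ms.
Propagation delays (d/s per hop): 0.0085, 0.00139423, 0.000415, 0.00167421, 0.0099 ms; sum = 0.0218834 ms.
End-to-end = 0.421 ms.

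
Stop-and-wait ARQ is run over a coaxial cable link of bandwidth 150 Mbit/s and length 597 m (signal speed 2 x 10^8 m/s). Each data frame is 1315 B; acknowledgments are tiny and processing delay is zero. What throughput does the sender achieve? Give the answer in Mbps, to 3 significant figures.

t_tx = L/R = 10520/150000000 = 7.01333e-05 s.
t_prop = 597/200000000 = 2.985e-06 s; RTT = 5.97e-06 s.
Cycle = t_tx + RTT = 7.61033e-05 s.
Throughput = L / cycle = 10520 / 7.61033e-05 = 138 Mbps.

138 Mbps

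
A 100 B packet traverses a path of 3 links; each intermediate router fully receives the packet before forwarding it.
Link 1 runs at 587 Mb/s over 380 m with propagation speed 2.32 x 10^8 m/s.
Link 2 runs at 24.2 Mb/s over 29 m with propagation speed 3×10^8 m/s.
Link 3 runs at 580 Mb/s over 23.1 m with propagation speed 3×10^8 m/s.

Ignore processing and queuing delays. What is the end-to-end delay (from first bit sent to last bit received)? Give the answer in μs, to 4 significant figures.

L = 100 × 8 = 800 bits.
Transmission delays (L/R per hop): 1.36286, 33.0579, 1.37931 μs; sum = 35.8 μs.
Propagation delays (d/s per hop): 1.63793, 0.0966667, 0.077 μs; sum = 1.8116 μs.
End-to-end = 37.61 μs.

37.61 μs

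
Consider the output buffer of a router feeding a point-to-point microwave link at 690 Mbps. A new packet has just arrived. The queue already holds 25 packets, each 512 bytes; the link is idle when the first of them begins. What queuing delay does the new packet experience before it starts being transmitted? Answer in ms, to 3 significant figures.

0.148 ms

Each queued packet: L/R = 4096/690000000 = 0.00593623 ms.
25 queued → 0.148406 ms.
Queuing delay = 0.148 ms.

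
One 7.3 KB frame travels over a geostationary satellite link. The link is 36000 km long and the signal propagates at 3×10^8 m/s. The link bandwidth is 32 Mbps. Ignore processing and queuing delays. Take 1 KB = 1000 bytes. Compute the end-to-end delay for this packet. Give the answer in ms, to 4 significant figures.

121.8 ms

L = 58400 bits.
Transmission delay = L/R = 58400 / 32000000 = 1.825 ms.
Propagation delay = d/s = 36000000 m / 300000000 m/s = 120 ms.
Total = 121.8 ms.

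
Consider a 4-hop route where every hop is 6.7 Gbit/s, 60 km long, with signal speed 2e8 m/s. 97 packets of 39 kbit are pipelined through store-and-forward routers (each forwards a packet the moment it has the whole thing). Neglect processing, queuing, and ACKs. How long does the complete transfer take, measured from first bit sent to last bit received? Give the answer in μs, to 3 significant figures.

Per-hop transmission t_tx = L/R = 39000/6700000000 = 5.8209 μs.
Per-hop propagation t_prop = 60000/200000000 = 300 μs.
Pipeline fill: first packet needs 4·t_tx to clear all hops; remaining 96 packets each add one t_tx.
Total = (4+97-1)·t_tx + 4·t_prop = 100·5.8209 + 4·300 = 1780 μs.

1780 μs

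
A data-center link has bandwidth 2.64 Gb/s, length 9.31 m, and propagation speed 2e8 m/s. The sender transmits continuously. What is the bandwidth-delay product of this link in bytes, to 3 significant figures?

Propagation delay = 9.31 / 200000000 = 4.655e-08 s.
BDP = R × t_prop = 2640000000 × 4.655e-08 = 122.892 bits.
In bytes: 122.892/8 = 15.4 bytes.

15.4 bytes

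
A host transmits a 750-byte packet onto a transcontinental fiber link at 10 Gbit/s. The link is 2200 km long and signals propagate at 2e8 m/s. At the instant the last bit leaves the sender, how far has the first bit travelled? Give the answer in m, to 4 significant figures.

120.0 m

t_tx = L/R = 6000/10000000000 = 6e-07 s.
Distance = s × t_tx = 200000000 × 6e-07 = 120.0 m.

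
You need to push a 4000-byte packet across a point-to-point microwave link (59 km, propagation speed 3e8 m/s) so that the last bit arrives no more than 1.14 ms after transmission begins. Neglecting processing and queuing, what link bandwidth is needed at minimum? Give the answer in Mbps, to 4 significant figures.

33.92 Mbps

L = 32000 bits.
Propagation delay = 59000 / 300000000 = 0.196667 ms.
Transmission budget = 1.14 − 0.196667 = 0.943333 ms.
R ≥ L / t_tx = 32000 bits / 0.000943333 s = 33.92 Mbps.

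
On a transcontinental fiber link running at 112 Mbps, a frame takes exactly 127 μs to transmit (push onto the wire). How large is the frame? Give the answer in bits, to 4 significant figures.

L = R × t_tx = 112000000 b/s × 0.000127 s = 14224 bits.

14220 bits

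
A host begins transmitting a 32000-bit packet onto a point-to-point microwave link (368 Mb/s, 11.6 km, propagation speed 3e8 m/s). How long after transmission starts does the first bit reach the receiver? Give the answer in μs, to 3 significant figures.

First bit experiences only propagation delay: d/s = 11600/300000000 = 38.7 μs.

38.7 μs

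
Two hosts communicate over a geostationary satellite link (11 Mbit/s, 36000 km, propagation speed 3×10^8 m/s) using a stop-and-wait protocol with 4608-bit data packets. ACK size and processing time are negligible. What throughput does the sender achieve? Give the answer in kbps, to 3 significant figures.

t_tx = L/R = 4608/11000000 = 0.000418909 s.
t_prop = 36000000/300000000 = 0.12 s; RTT = 0.24 s.
Cycle = t_tx + RTT = 0.240419 s.
Throughput = L / cycle = 4608 / 0.240419 = 19.2 kbps.

19.2 kbps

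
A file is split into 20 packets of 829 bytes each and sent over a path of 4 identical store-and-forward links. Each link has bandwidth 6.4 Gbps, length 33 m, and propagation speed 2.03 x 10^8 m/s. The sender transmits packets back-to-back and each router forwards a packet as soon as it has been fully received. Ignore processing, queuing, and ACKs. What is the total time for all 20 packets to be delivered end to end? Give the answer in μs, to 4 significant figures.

24.48 μs

Per-hop transmission t_tx = L/R = 6632/6400000000 = 1.03625 μs.
Per-hop propagation t_prop = 33/2.03e+08 = 0.162562 μs.
Pipeline fill: first packet needs 4·t_tx to clear all hops; remaining 19 packets each add one t_tx.
Total = (4+20-1)·t_tx + 4·t_prop = 23·1.03625 + 4·0.162562 = 24.48 μs.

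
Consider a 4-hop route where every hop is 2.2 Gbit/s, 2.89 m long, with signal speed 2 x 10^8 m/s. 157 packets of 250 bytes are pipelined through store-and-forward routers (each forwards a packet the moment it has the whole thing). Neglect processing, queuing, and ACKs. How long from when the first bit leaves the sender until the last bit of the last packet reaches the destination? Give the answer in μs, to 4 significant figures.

145.5 μs

Per-hop transmission t_tx = L/R = 2000/2200000000 = 0.909091 μs.
Per-hop propagation t_prop = 2.89/200000000 = 0.01445 μs.
Pipeline fill: first packet needs 4·t_tx to clear all hops; remaining 156 packets each add one t_tx.
Total = (4+157-1)·t_tx + 4·t_prop = 160·0.909091 + 4·0.01445 = 145.5 μs.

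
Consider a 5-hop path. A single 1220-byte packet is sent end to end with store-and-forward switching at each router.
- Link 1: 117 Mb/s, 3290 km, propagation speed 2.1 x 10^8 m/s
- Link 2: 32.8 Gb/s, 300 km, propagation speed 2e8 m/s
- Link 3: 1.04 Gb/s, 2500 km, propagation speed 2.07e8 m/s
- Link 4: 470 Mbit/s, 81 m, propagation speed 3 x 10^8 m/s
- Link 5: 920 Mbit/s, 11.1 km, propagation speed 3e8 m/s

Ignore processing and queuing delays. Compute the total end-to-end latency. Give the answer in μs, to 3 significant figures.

L = 1220 × 8 = 9760 bits.
Transmission delays (L/R per hop): 83.4188, 0.297561, 9.38462, 20.766, 10.6087 μs; sum = 124.476 μs.
Propagation delays (d/s per hop): 15666.7, 1500, 12077.3, 0.27, 37 μs; sum = 29281.2 μs.
End-to-end = 29400 μs.

29400 μs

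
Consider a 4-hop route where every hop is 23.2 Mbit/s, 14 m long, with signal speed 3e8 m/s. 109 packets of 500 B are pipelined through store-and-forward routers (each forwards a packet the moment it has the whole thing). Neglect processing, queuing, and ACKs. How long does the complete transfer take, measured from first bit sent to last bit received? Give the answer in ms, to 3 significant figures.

19.3 ms

Per-hop transmission t_tx = L/R = 4000/23200000 = 0.172414 ms.
Per-hop propagation t_prop = 14/300000000 = 4.66667e-05 ms.
Pipeline fill: first packet needs 4·t_tx to clear all hops; remaining 108 packets each add one t_tx.
Total = (4+109-1)·t_tx + 4·t_prop = 112·0.172414 + 4·4.66667e-05 = 19.3 ms.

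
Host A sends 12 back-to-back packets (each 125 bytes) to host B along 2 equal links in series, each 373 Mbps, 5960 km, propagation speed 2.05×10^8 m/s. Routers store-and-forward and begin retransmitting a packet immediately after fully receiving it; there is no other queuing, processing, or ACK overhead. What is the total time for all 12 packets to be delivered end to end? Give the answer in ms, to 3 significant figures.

58.2 ms

Per-hop transmission t_tx = L/R = 1000/373000000 = 0.00268097 ms.
Per-hop propagation t_prop = 5960000/2.05e+08 = 29.0732 ms.
Pipeline fill: first packet needs 2·t_tx to clear all hops; remaining 11 packets each add one t_tx.
Total = (2+12-1)·t_tx + 2·t_prop = 13·0.00268097 + 2·29.0732 = 58.2 ms.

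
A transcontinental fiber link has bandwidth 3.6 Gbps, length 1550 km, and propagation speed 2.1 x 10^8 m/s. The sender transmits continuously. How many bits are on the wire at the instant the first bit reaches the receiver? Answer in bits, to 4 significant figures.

26570000 bits

Propagation delay = 1550000 / 210000000 = 0.00738095 s.
BDP = R × t_prop = 3600000000 × 0.00738095 = 26571400 bits.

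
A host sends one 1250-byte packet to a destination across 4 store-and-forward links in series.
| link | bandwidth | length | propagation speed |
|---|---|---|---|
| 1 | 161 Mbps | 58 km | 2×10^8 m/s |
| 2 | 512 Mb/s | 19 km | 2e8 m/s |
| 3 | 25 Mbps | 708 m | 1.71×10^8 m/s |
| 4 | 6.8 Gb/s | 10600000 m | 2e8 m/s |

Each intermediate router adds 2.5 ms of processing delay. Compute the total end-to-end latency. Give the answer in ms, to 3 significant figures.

61.4 ms

L = 1250 × 8 = 10000 bits.
Transmission delays (L/R per hop): 0.0621118, 0.0195313, 0.4, 0.00147059 ms; sum = 0.483114 ms.
Propagation delays (d/s per hop): 0.29, 0.095, 0.00414035, 53 ms; sum = 53.3891 ms.
Processing at 3 router(s): 3 × 2.5 ms = 7.5 ms.
End-to-end = 61.4 ms.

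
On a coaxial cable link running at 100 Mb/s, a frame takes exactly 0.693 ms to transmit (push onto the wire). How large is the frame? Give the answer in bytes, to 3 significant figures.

8660 bytes

L = R × t_tx = 100000000 b/s × 0.000693 s = 69300 bits.
In bytes: 69300 / 8 = 8660 bytes.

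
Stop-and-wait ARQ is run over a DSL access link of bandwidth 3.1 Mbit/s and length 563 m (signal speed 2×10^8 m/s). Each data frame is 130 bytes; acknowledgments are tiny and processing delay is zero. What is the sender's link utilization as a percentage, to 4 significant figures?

98.35 %

t_tx = L/R = 1040/3100000 = 0.000335484 s.
t_prop = 563/200000000 = 2.815e-06 s; RTT = 5.63e-06 s.
Cycle = t_tx + RTT = 0.000341114 s.
Utilization = t_tx / cycle = 0.000335484/0.000341114 = 98.35 %.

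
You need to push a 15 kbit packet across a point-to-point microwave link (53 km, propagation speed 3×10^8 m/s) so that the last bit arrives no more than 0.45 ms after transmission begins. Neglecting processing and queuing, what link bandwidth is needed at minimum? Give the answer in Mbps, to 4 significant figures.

54.88 Mbps

Propagation delay = 53000 / 300000000 = 0.176667 ms.
Transmission budget = 0.45 − 0.176667 = 0.273333 ms.
R ≥ L / t_tx = 15000 bits / 0.000273333 s = 54.88 Mbps.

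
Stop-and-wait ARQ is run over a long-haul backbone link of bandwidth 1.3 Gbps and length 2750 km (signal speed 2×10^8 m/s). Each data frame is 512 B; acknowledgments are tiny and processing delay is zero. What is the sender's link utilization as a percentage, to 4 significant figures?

t_tx = L/R = 4096/1300000000 = 3.15077e-06 s.
t_prop = 2750000/200000000 = 0.01375 s; RTT = 0.0275 s.
Cycle = t_tx + RTT = 0.0275032 s.
Utilization = t_tx / cycle = 3.15077e-06/0.0275032 = 0.01146 %.

0.01146 %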